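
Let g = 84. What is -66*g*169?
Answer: -936936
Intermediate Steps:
-66*g*169 = -66*84*169 = -5544*169 = -936936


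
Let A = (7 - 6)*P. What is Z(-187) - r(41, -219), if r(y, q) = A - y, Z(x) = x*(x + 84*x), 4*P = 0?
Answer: 2972406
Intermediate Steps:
P = 0 (P = (¼)*0 = 0)
A = 0 (A = (7 - 6)*0 = 1*0 = 0)
Z(x) = 85*x² (Z(x) = x*(85*x) = 85*x²)
r(y, q) = -y (r(y, q) = 0 - y = -y)
Z(-187) - r(41, -219) = 85*(-187)² - (-1)*41 = 85*34969 - 1*(-41) = 2972365 + 41 = 2972406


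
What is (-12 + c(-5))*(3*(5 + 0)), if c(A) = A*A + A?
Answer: 120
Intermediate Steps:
c(A) = A + A² (c(A) = A² + A = A + A²)
(-12 + c(-5))*(3*(5 + 0)) = (-12 - 5*(1 - 5))*(3*(5 + 0)) = (-12 - 5*(-4))*(3*5) = (-12 + 20)*15 = 8*15 = 120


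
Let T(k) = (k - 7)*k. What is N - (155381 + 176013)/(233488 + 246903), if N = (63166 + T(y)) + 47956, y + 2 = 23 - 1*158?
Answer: 62858830956/480391 ≈ 1.3085e+5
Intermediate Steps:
y = -137 (y = -2 + (23 - 1*158) = -2 + (23 - 158) = -2 - 135 = -137)
T(k) = k*(-7 + k) (T(k) = (-7 + k)*k = k*(-7 + k))
N = 130850 (N = (63166 - 137*(-7 - 137)) + 47956 = (63166 - 137*(-144)) + 47956 = (63166 + 19728) + 47956 = 82894 + 47956 = 130850)
N - (155381 + 176013)/(233488 + 246903) = 130850 - (155381 + 176013)/(233488 + 246903) = 130850 - 331394/480391 = 62858830956/480391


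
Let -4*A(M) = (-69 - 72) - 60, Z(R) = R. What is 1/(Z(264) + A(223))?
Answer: 4/1257 ≈ 0.0031822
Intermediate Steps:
A(M) = 201/4 (A(M) = -((-69 - 72) - 60)/4 = -(-141 - 60)/4 = -¼*(-201) = 201/4)
1/(Z(264) + A(223)) = 1/(264 + 201/4) = 1/(1257/4) = 4/1257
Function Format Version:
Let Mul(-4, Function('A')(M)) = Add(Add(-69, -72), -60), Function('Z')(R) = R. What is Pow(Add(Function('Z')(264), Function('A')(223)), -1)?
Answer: Rational(4, 1257) ≈ 0.0031822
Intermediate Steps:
Function('A')(M) = Rational(201, 4) (Function('A')(M) = Mul(Rational(-1, 4), Add(Add(-69, -72), -60)) = Mul(Rational(-1, 4), Add(-141, -60)) = Mul(Rational(-1, 4), -201) = Rational(201, 4))
Pow(Add(Function('Z')(264), Function('A')(223)), -1) = Pow(Add(264, Rational(201, 4)), -1) = Pow(Rational(1257, 4), -1) = Rational(4, 1257)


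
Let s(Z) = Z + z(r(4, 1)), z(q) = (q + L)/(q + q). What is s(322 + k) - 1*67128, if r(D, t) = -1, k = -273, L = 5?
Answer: -67081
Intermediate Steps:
z(q) = (5 + q)/(2*q) (z(q) = (q + 5)/(q + q) = (5 + q)/((2*q)) = (5 + q)*(1/(2*q)) = (5 + q)/(2*q))
s(Z) = -2 + Z (s(Z) = Z + (1/2)*(5 - 1)/(-1) = Z + (1/2)*(-1)*4 = Z - 2 = -2 + Z)
s(322 + k) - 1*67128 = (-2 + (322 - 273)) - 1*67128 = (-2 + 49) - 67128 = 47 - 67128 = -67081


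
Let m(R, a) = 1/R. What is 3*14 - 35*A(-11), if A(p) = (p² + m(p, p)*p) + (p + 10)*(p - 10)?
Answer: -4963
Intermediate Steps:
A(p) = 1 + p² + (-10 + p)*(10 + p) (A(p) = (p² + p/p) + (p + 10)*(p - 10) = (p² + 1) + (10 + p)*(-10 + p) = (1 + p²) + (-10 + p)*(10 + p) = 1 + p² + (-10 + p)*(10 + p))
3*14 - 35*A(-11) = 3*14 - 35*(-99 + 2*(-11)²) = 42 - 35*(-99 + 2*121) = 42 - 35*(-99 + 242) = 42 - 35*143 = 42 - 5005 = -4963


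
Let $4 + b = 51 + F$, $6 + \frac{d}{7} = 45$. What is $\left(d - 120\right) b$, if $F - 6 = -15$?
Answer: $5814$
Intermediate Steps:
$F = -9$ ($F = 6 - 15 = -9$)
$d = 273$ ($d = -42 + 7 \cdot 45 = -42 + 315 = 273$)
$b = 38$ ($b = -4 + \left(51 - 9\right) = -4 + 42 = 38$)
$\left(d - 120\right) b = \left(273 - 120\right) 38 = 153 \cdot 38 = 5814$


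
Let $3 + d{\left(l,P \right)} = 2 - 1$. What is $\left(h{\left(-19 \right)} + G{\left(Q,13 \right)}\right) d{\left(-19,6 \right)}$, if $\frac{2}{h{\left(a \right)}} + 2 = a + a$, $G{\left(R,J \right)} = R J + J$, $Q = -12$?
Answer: $\frac{2861}{10} \approx 286.1$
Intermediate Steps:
$G{\left(R,J \right)} = J + J R$ ($G{\left(R,J \right)} = J R + J = J + J R$)
$h{\left(a \right)} = \frac{2}{-2 + 2 a}$ ($h{\left(a \right)} = \frac{2}{-2 + \left(a + a\right)} = \frac{2}{-2 + 2 a}$)
$d{\left(l,P \right)} = -2$ ($d{\left(l,P \right)} = -3 + \left(2 - 1\right) = -3 + 1 = -2$)
$\left(h{\left(-19 \right)} + G{\left(Q,13 \right)}\right) d{\left(-19,6 \right)} = \left(\frac{1}{-1 - 19} + 13 \left(1 - 12\right)\right) \left(-2\right) = \left(\frac{1}{-20} + 13 \left(-11\right)\right) \left(-2\right) = \left(- \frac{1}{20} - 143\right) \left(-2\right) = \left(- \frac{2861}{20}\right) \left(-2\right) = \frac{2861}{10}$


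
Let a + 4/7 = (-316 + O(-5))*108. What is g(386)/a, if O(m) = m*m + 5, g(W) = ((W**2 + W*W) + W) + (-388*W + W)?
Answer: -260743/54055 ≈ -4.8237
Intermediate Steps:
g(W) = -386*W + 2*W**2 (g(W) = ((W**2 + W**2) + W) - 387*W = (2*W**2 + W) - 387*W = (W + 2*W**2) - 387*W = -386*W + 2*W**2)
O(m) = 5 + m**2 (O(m) = m**2 + 5 = 5 + m**2)
a = -216220/7 (a = -4/7 + (-316 + (5 + (-5)**2))*108 = -4/7 + (-316 + (5 + 25))*108 = -4/7 + (-316 + 30)*108 = -4/7 - 286*108 = -4/7 - 30888 = -216220/7 ≈ -30889.)
g(386)/a = (2*386*(-193 + 386))/(-216220/7) = (2*386*193)*(-7/216220) = 148996*(-7/216220) = -260743/54055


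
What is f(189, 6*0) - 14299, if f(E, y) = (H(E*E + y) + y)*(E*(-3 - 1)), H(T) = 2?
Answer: -15811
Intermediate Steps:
f(E, y) = -4*E*(2 + y) (f(E, y) = (2 + y)*(E*(-3 - 1)) = (2 + y)*(E*(-4)) = (2 + y)*(-4*E) = -4*E*(2 + y))
f(189, 6*0) - 14299 = -4*189*(2 + 6*0) - 14299 = -4*189*(2 + 0) - 14299 = -4*189*2 - 14299 = -1512 - 14299 = -15811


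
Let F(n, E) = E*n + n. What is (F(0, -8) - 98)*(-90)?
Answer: 8820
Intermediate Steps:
F(n, E) = n + E*n
(F(0, -8) - 98)*(-90) = (0*(1 - 8) - 98)*(-90) = (0*(-7) - 98)*(-90) = (0 - 98)*(-90) = -98*(-90) = 8820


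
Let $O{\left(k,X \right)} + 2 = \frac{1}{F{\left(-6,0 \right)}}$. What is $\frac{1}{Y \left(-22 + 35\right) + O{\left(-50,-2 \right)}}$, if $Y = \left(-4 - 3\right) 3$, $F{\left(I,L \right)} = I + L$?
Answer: $- \frac{6}{1651} \approx -0.0036342$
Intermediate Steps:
$Y = -21$ ($Y = \left(-7\right) 3 = -21$)
$O{\left(k,X \right)} = - \frac{13}{6}$ ($O{\left(k,X \right)} = -2 + \frac{1}{-6 + 0} = -2 + \frac{1}{-6} = -2 - \frac{1}{6} = - \frac{13}{6}$)
$\frac{1}{Y \left(-22 + 35\right) + O{\left(-50,-2 \right)}} = \frac{1}{- 21 \left(-22 + 35\right) - \frac{13}{6}} = \frac{1}{\left(-21\right) 13 - \frac{13}{6}} = \frac{1}{-273 - \frac{13}{6}} = \frac{1}{- \frac{1651}{6}} = - \frac{6}{1651}$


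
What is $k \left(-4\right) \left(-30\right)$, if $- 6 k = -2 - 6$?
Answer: $160$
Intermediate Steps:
$k = \frac{4}{3}$ ($k = - \frac{-2 - 6}{6} = \left(- \frac{1}{6}\right) \left(-8\right) = \frac{4}{3} \approx 1.3333$)
$k \left(-4\right) \left(-30\right) = \frac{4}{3} \left(-4\right) \left(-30\right) = \left(- \frac{16}{3}\right) \left(-30\right) = 160$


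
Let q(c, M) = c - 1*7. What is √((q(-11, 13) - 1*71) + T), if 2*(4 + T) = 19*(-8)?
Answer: 13*I ≈ 13.0*I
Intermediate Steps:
q(c, M) = -7 + c (q(c, M) = c - 7 = -7 + c)
T = -80 (T = -4 + (19*(-8))/2 = -4 + (½)*(-152) = -4 - 76 = -80)
√((q(-11, 13) - 1*71) + T) = √(((-7 - 11) - 1*71) - 80) = √((-18 - 71) - 80) = √(-89 - 80) = √(-169) = 13*I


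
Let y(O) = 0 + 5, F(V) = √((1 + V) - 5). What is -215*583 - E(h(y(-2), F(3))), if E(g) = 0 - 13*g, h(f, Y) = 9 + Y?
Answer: -125228 + 13*I ≈ -1.2523e+5 + 13.0*I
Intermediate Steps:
F(V) = √(-4 + V)
y(O) = 5
E(g) = -13*g
-215*583 - E(h(y(-2), F(3))) = -215*583 - (-13)*(9 + √(-4 + 3)) = -125345 - (-13)*(9 + √(-1)) = -125345 - (-13)*(9 + I) = -125345 - (-117 - 13*I) = -125345 + (117 + 13*I) = -125228 + 13*I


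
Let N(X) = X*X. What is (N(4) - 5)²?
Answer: 121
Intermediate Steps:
N(X) = X²
(N(4) - 5)² = (4² - 5)² = (16 - 5)² = 11² = 121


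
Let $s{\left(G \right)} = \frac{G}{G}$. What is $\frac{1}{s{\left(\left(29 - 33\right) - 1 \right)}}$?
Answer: $1$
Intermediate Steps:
$s{\left(G \right)} = 1$
$\frac{1}{s{\left(\left(29 - 33\right) - 1 \right)}} = 1^{-1} = 1$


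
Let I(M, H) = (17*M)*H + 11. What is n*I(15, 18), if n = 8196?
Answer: 37709796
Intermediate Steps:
I(M, H) = 11 + 17*H*M (I(M, H) = 17*H*M + 11 = 11 + 17*H*M)
n*I(15, 18) = 8196*(11 + 17*18*15) = 8196*(11 + 4590) = 8196*4601 = 37709796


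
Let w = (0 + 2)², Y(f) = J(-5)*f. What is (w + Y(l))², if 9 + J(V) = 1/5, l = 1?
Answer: 576/25 ≈ 23.040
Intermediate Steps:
J(V) = -44/5 (J(V) = -9 + 1/5 = -9 + ⅕ = -44/5)
Y(f) = -44*f/5
w = 4 (w = 2² = 4)
(w + Y(l))² = (4 - 44/5*1)² = (4 - 44/5)² = (-24/5)² = 576/25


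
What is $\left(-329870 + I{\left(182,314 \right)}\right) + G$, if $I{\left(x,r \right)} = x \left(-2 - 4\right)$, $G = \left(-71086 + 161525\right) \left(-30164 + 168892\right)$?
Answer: $12546090630$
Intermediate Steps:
$G = 12546421592$ ($G = 90439 \cdot 138728 = 12546421592$)
$I{\left(x,r \right)} = - 6 x$ ($I{\left(x,r \right)} = x \left(-6\right) = - 6 x$)
$\left(-329870 + I{\left(182,314 \right)}\right) + G = \left(-329870 - 1092\right) + 12546421592 = -330962 + 12546421592 = 12546090630$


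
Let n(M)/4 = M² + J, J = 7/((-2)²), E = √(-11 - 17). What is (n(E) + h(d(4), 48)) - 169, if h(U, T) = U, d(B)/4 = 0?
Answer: -274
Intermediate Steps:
d(B) = 0 (d(B) = 4*0 = 0)
E = 2*I*√7 (E = √(-28) = 2*I*√7 ≈ 5.2915*I)
J = 7/4 ≈ 1.7500
n(M) = 7 + 4*M² (n(M) = 4*(M² + 7/4) = 4*(7/4 + M²) = 7 + 4*M²)
(n(E) + h(d(4), 48)) - 169 = ((7 + 4*(2*I*√7)²) + 0) - 169 = ((7 + 4*(-28)) + 0) - 169 = ((7 - 112) + 0) - 169 = (-105 + 0) - 169 = -105 - 169 = -274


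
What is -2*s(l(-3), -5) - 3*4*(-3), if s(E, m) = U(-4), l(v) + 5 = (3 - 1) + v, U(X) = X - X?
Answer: 36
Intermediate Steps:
U(X) = 0
l(v) = -3 + v (l(v) = -5 + ((3 - 1) + v) = -5 + (2 + v) = -3 + v)
s(E, m) = 0
-2*s(l(-3), -5) - 3*4*(-3) = -2*0 - 3*4*(-3) = 0 - 12*(-3) = 0 + 36 = 36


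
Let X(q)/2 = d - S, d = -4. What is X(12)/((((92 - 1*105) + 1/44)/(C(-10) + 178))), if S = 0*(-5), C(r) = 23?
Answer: 70752/571 ≈ 123.91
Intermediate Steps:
S = 0
X(q) = -8 (X(q) = 2*(-4 - 1*0) = 2*(-4 + 0) = 2*(-4) = -8)
X(12)/((((92 - 1*105) + 1/44)/(C(-10) + 178))) = -8*(23 + 178)/((92 - 1*105) + 1/44) = -8*201/((92 - 105) + 1/44) = -8*201/(-13 + 1/44) = -8/((-571/44*1/201)) = -8/(-571/8844) = -8*(-8844/571) = 70752/571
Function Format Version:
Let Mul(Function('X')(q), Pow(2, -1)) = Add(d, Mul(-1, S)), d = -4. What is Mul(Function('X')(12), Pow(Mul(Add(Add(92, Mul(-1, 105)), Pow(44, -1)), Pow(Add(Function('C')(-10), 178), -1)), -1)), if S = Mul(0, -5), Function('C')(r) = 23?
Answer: Rational(70752, 571) ≈ 123.91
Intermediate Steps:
S = 0
Function('X')(q) = -8 (Function('X')(q) = Mul(2, Add(-4, Mul(-1, 0))) = Mul(2, Add(-4, 0)) = Mul(2, -4) = -8)
Mul(Function('X')(12), Pow(Mul(Add(Add(92, Mul(-1, 105)), Pow(44, -1)), Pow(Add(Function('C')(-10), 178), -1)), -1)) = Mul(-8, Pow(Mul(Add(Add(92, Mul(-1, 105)), Pow(44, -1)), Pow(Add(23, 178), -1)), -1)) = Mul(-8, Pow(Mul(Add(Add(92, -105), Rational(1, 44)), Pow(201, -1)), -1)) = Mul(-8, Pow(Mul(Add(-13, Rational(1, 44)), Rational(1, 201)), -1)) = Mul(-8, Pow(Mul(Rational(-571, 44), Rational(1, 201)), -1)) = Mul(-8, Pow(Rational(-571, 8844), -1)) = Mul(-8, Rational(-8844, 571)) = Rational(70752, 571)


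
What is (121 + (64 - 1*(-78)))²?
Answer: 69169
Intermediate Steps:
(121 + (64 - 1*(-78)))² = (121 + (64 + 78))² = (121 + 142)² = 263² = 69169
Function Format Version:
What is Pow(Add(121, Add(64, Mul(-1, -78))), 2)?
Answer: 69169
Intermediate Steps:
Pow(Add(121, Add(64, Mul(-1, -78))), 2) = Pow(Add(121, Add(64, 78)), 2) = Pow(Add(121, 142), 2) = Pow(263, 2) = 69169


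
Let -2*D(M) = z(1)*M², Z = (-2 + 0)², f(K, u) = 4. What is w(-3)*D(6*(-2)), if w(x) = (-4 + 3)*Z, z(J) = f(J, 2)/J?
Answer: 1152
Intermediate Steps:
z(J) = 4/J
Z = 4 (Z = (-2)² = 4)
w(x) = -4 (w(x) = (-4 + 3)*4 = -1*4 = -4)
D(M) = -2*M² (D(M) = -4/1*M²/2 = -4*1*M²/2 = -2*M²)
w(-3)*D(6*(-2)) = -(-8)*(6*(-2))² = -(-8)*(-12)² = -(-8)*144 = -4*(-288) = 1152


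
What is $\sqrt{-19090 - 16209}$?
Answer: $i \sqrt{35299} \approx 187.88 i$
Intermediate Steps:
$\sqrt{-19090 - 16209} = \sqrt{-35299} = i \sqrt{35299}$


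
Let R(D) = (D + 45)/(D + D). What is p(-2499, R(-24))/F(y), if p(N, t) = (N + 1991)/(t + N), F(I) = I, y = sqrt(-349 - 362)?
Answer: -8128*I*sqrt(79)/9477867 ≈ -0.0076223*I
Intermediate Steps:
y = 3*I*sqrt(79) (y = sqrt(-711) = 3*I*sqrt(79) ≈ 26.665*I)
R(D) = (45 + D)/(2*D) (R(D) = (45 + D)/((2*D)) = (45 + D)*(1/(2*D)) = (45 + D)/(2*D))
p(N, t) = (1991 + N)/(N + t)
p(-2499, R(-24))/F(y) = ((1991 - 2499)/(-2499 + (1/2)*(45 - 24)/(-24)))/((3*I*sqrt(79))) = (-508/(-2499 + (1/2)*(-1/24)*21))*(-I*sqrt(79)/237) = (-508/(-2499 - 7/16))*(-I*sqrt(79)/237) = (-508/(-39991/16))*(-I*sqrt(79)/237) = (-16/39991*(-508))*(-I*sqrt(79)/237) = 8128*(-I*sqrt(79)/237)/39991 = -8128*I*sqrt(79)/9477867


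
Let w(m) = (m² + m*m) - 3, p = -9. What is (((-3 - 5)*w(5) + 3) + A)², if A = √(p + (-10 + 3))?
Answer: 139113 - 2984*I ≈ 1.3911e+5 - 2984.0*I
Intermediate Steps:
w(m) = -3 + 2*m² (w(m) = (m² + m²) - 3 = 2*m² - 3 = -3 + 2*m²)
A = 4*I (A = √(-9 + (-10 + 3)) = √(-9 - 7) = √(-16) = 4*I ≈ 4.0*I)
(((-3 - 5)*w(5) + 3) + A)² = (((-3 - 5)*(-3 + 2*5²) + 3) + 4*I)² = ((-8*(-3 + 2*25) + 3) + 4*I)² = ((-8*(-3 + 50) + 3) + 4*I)² = ((-8*47 + 3) + 4*I)² = ((-376 + 3) + 4*I)² = (-373 + 4*I)²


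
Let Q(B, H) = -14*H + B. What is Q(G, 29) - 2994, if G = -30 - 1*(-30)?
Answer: -3400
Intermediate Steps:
G = 0 (G = -30 + 30 = 0)
Q(B, H) = B - 14*H
Q(G, 29) - 2994 = (0 - 14*29) - 2994 = (0 - 406) - 2994 = -406 - 2994 = -3400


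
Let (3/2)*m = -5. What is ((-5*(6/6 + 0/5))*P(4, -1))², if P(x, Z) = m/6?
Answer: 625/81 ≈ 7.7160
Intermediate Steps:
m = -10/3 (m = (⅔)*(-5) = -10/3 ≈ -3.3333)
P(x, Z) = -5/9 (P(x, Z) = -10/3/6 = -10/3*⅙ = -5/9)
((-5*(6/6 + 0/5))*P(4, -1))² = (-5*(6/6 + 0/5)*(-5/9))² = (-5*(6*(⅙) + 0*(⅕))*(-5/9))² = (-5*(1 + 0)*(-5/9))² = (-5*1*(-5/9))² = (-5*(-5/9))² = (25/9)² = 625/81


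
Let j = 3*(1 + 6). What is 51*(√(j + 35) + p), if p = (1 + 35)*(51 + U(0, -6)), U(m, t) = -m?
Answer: 93636 + 102*√14 ≈ 94018.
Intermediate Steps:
j = 21 (j = 3*7 = 21)
p = 1836 (p = (1 + 35)*(51 - 1*0) = 36*(51 + 0) = 36*51 = 1836)
51*(√(j + 35) + p) = 51*(√(21 + 35) + 1836) = 51*(√56 + 1836) = 51*(2*√14 + 1836) = 51*(1836 + 2*√14) = 93636 + 102*√14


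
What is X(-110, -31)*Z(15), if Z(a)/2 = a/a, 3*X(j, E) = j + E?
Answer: -94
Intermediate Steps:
X(j, E) = E/3 + j/3 (X(j, E) = (j + E)/3 = (E + j)/3 = E/3 + j/3)
Z(a) = 2 (Z(a) = 2*(a/a) = 2*1 = 2)
X(-110, -31)*Z(15) = ((1/3)*(-31) + (1/3)*(-110))*2 = (-31/3 - 110/3)*2 = -47*2 = -94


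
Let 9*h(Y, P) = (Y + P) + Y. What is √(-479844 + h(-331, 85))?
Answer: I*√4319173/3 ≈ 692.75*I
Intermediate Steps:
h(Y, P) = P/9 + 2*Y/9 (h(Y, P) = ((Y + P) + Y)/9 = ((P + Y) + Y)/9 = (P + 2*Y)/9 = P/9 + 2*Y/9)
√(-479844 + h(-331, 85)) = √(-479844 + ((⅑)*85 + (2/9)*(-331))) = √(-479844 + (85/9 - 662/9)) = √(-479844 - 577/9) = √(-4319173/9) = I*√4319173/3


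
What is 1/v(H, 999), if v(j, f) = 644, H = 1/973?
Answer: 1/644 ≈ 0.0015528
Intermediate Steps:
H = 1/973 ≈ 0.0010277
1/v(H, 999) = 1/644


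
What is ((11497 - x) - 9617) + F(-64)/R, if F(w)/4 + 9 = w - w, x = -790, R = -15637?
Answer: 41750826/15637 ≈ 2670.0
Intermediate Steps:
F(w) = -36 (F(w) = -36 + 4*(w - w) = -36 + 4*0 = -36 + 0 = -36)
((11497 - x) - 9617) + F(-64)/R = ((11497 - 1*(-790)) - 9617) - 36/(-15637) = ((11497 + 790) - 9617) - 36*(-1/15637) = (12287 - 9617) + 36/15637 = 2670 + 36/15637 = 41750826/15637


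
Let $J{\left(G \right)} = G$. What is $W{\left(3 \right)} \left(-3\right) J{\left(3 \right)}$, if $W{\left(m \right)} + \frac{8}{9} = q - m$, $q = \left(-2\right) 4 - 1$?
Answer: $116$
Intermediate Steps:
$q = -9$ ($q = -8 - 1 = -9$)
$W{\left(m \right)} = - \frac{89}{9} - m$ ($W{\left(m \right)} = - \frac{8}{9} - \left(9 + m\right) = - \frac{89}{9} - m$)
$W{\left(3 \right)} \left(-3\right) J{\left(3 \right)} = \left(- \frac{89}{9} - 3\right) \left(-3\right) 3 = \left(- \frac{116}{9}\right) \left(-3\right) 3 = \frac{116}{3} \cdot 3 = 116$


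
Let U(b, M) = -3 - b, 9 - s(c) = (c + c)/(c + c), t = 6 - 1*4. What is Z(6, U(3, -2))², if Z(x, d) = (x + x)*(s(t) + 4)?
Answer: 20736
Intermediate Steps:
t = 2 (t = 6 - 4 = 2)
s(c) = 8 (s(c) = 9 - (c + c)/(c + c) = 9 - 2*c/(2*c) = 9 - 2*c*1/(2*c) = 9 - 1*1 = 9 - 1 = 8)
Z(x, d) = 24*x (Z(x, d) = (x + x)*(8 + 4) = (2*x)*12 = 24*x)
Z(6, U(3, -2))² = (24*6)² = 144² = 20736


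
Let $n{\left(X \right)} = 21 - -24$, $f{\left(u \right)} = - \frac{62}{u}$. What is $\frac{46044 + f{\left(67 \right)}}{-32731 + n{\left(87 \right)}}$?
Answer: $- \frac{1542443}{1094981} \approx -1.4086$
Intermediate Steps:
$n{\left(X \right)} = 45$ ($n{\left(X \right)} = 21 + 24 = 45$)
$\frac{46044 + f{\left(67 \right)}}{-32731 + n{\left(87 \right)}} = \frac{46044 - \frac{62}{67}}{-32731 + 45} = \frac{46044 - \frac{62}{67}}{-32686} = \left(46044 - \frac{62}{67}\right) \left(- \frac{1}{32686}\right) = \frac{3084886}{67} \left(- \frac{1}{32686}\right) = - \frac{1542443}{1094981}$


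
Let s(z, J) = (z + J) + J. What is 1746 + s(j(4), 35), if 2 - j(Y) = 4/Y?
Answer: 1817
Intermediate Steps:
j(Y) = 2 - 4/Y
s(z, J) = z + 2*J (s(z, J) = (J + z) + J = z + 2*J)
1746 + s(j(4), 35) = 1746 + ((2 - 4/4) + 2*35) = 1746 + ((2 - 4*¼) + 70) = 1746 + ((2 - 1) + 70) = 1746 + (1 + 70) = 1746 + 71 = 1817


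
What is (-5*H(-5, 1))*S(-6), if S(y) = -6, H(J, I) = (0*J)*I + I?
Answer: 30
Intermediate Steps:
H(J, I) = I (H(J, I) = 0*I + I = 0 + I = I)
(-5*H(-5, 1))*S(-6) = -5*1*(-6) = -5*(-6) = 30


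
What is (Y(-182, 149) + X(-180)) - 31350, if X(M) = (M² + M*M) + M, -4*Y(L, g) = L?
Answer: 66631/2 ≈ 33316.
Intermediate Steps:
Y(L, g) = -L/4
X(M) = M + 2*M² (X(M) = (M² + M²) + M = 2*M² + M = M + 2*M²)
(Y(-182, 149) + X(-180)) - 31350 = (-¼*(-182) - 180*(1 + 2*(-180))) - 31350 = (91/2 - 180*(1 - 360)) - 31350 = (91/2 - 180*(-359)) - 31350 = (91/2 + 64620) - 31350 = 129331/2 - 31350 = 66631/2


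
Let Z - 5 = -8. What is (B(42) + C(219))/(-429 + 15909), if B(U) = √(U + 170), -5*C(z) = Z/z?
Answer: 1/5650200 + √53/7740 ≈ 0.00094076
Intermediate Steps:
Z = -3 (Z = 5 - 8 = -3)
C(z) = 3/(5*z) (C(z) = -(-3)/(5*z) = 3/(5*z))
B(U) = √(170 + U)
(B(42) + C(219))/(-429 + 15909) = (√(170 + 42) + (⅗)/219)/(-429 + 15909) = (√212 + (⅗)*(1/219))/15480 = (2*√53 + 1/365)*(1/15480) = (1/365 + 2*√53)*(1/15480) = 1/5650200 + √53/7740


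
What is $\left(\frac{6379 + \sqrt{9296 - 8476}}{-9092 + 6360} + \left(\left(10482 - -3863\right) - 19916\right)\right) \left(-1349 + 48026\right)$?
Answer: $- \frac{710720385627}{2732} - \frac{46677 \sqrt{205}}{1366} \approx -2.6015 \cdot 10^{8}$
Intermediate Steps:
$\left(\frac{6379 + \sqrt{9296 - 8476}}{-9092 + 6360} + \left(\left(10482 - -3863\right) - 19916\right)\right) \left(-1349 + 48026\right) = \left(\frac{6379 + \sqrt{820}}{-2732} + \left(\left(10482 + 3863\right) - 19916\right)\right) 46677 = \left(\left(6379 + 2 \sqrt{205}\right) \left(- \frac{1}{2732}\right) + \left(14345 - 19916\right)\right) 46677 = \left(\left(- \frac{6379}{2732} - \frac{\sqrt{205}}{1366}\right) - 5571\right) 46677 = \left(- \frac{15226351}{2732} - \frac{\sqrt{205}}{1366}\right) 46677 = - \frac{710720385627}{2732} - \frac{46677 \sqrt{205}}{1366}$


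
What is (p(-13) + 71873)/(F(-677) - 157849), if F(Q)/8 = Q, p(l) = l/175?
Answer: -12577762/28571375 ≈ -0.44022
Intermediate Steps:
p(l) = l/175 (p(l) = l*(1/175) = l/175)
F(Q) = 8*Q
(p(-13) + 71873)/(F(-677) - 157849) = ((1/175)*(-13) + 71873)/(8*(-677) - 157849) = (-13/175 + 71873)/(-5416 - 157849) = (12577762/175)/(-163265) = (12577762/175)*(-1/163265) = -12577762/28571375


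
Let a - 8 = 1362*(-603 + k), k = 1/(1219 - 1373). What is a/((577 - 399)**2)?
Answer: -63239087/2439668 ≈ -25.921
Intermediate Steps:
k = -1/154 (k = 1/(-154) = -1/154 ≈ -0.0064935)
a = -63239087/77 (a = 8 + 1362*(-603 - 1/154) = 8 + 1362*(-92863/154) = 8 - 63239703/77 = -63239087/77 ≈ -8.2129e+5)
a/((577 - 399)**2) = -63239087/(77*(577 - 399)**2) = -63239087/(77*(178**2)) = -63239087/77/31684 = -63239087/77*1/31684 = -63239087/2439668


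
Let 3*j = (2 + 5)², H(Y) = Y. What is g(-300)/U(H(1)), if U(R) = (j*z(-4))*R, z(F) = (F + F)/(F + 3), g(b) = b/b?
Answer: 3/392 ≈ 0.0076531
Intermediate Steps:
g(b) = 1
j = 49/3 (j = (2 + 5)²/3 = (⅓)*7² = (⅓)*49 = 49/3 ≈ 16.333)
z(F) = 2*F/(3 + F) (z(F) = (2*F)/(3 + F) = 2*F/(3 + F))
U(R) = 392*R/3 (U(R) = (49*(2*(-4)/(3 - 4))/3)*R = (49*(2*(-4)/(-1))/3)*R = (49*(2*(-4)*(-1))/3)*R = ((49/3)*8)*R = 392*R/3)
g(-300)/U(H(1)) = 1/((392/3)*1) = 1/(392/3) = 1*(3/392) = 3/392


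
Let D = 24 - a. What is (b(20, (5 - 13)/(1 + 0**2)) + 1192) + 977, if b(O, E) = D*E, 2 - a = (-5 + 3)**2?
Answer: 1961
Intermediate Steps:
a = -2 (a = 2 - (-5 + 3)**2 = 2 - 1*(-2)**2 = 2 - 1*4 = 2 - 4 = -2)
D = 26 (D = 24 - 1*(-2) = 24 + 2 = 26)
b(O, E) = 26*E
(b(20, (5 - 13)/(1 + 0**2)) + 1192) + 977 = (26*((5 - 13)/(1 + 0**2)) + 1192) + 977 = (26*(-8/(1 + 0)) + 1192) + 977 = (26*(-8/1) + 1192) + 977 = (26*(-8*1) + 1192) + 977 = (26*(-8) + 1192) + 977 = (-208 + 1192) + 977 = 984 + 977 = 1961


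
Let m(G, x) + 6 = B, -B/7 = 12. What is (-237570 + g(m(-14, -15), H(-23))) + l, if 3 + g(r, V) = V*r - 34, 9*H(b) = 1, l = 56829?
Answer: -180788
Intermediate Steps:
B = -84 (B = -7*12 = -84)
H(b) = ⅑ (H(b) = (⅑)*1 = ⅑)
m(G, x) = -90 (m(G, x) = -6 - 84 = -90)
g(r, V) = -37 + V*r (g(r, V) = -3 + (V*r - 34) = -3 + (-34 + V*r) = -37 + V*r)
(-237570 + g(m(-14, -15), H(-23))) + l = (-237570 + (-37 + (⅑)*(-90))) + 56829 = (-237570 + (-37 - 10)) + 56829 = (-237570 - 47) + 56829 = -237617 + 56829 = -180788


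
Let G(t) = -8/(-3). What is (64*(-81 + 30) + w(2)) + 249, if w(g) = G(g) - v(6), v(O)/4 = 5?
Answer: -9097/3 ≈ -3032.3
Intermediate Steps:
G(t) = 8/3 (G(t) = -8*(-1/3) = 8/3)
v(O) = 20 (v(O) = 4*5 = 20)
w(g) = -52/3 (w(g) = 8/3 - 1*20 = 8/3 - 20 = -52/3)
(64*(-81 + 30) + w(2)) + 249 = (64*(-81 + 30) - 52/3) + 249 = (64*(-51) - 52/3) + 249 = (-3264 - 52/3) + 249 = -9844/3 + 249 = -9097/3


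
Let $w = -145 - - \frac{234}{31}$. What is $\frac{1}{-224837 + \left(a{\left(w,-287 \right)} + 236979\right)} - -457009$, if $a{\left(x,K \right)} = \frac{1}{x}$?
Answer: $\frac{23644288804540}{51737031} \approx 4.5701 \cdot 10^{5}$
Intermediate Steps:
$w = - \frac{4261}{31}$ ($w = -145 - \left(-234\right) \frac{1}{31} = -145 - - \frac{234}{31} = -145 + \frac{234}{31} = - \frac{4261}{31} \approx -137.45$)
$\frac{1}{-224837 + \left(a{\left(w,-287 \right)} + 236979\right)} - -457009 = \frac{1}{-224837 + \left(\frac{1}{- \frac{4261}{31}} + 236979\right)} - -457009 = \frac{1}{-224837 + \left(- \frac{31}{4261} + 236979\right)} + 457009 = \frac{1}{-224837 + \frac{1009767488}{4261}} + 457009 = \frac{1}{\frac{51737031}{4261}} + 457009 = \frac{4261}{51737031} + 457009 = \frac{23644288804540}{51737031}$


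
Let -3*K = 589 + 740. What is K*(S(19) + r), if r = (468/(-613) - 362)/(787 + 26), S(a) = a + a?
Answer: -8291032064/498369 ≈ -16636.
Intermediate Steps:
S(a) = 2*a
r = -222374/498369 (r = (468*(-1/613) - 362)/813 = (-468/613 - 362)*(1/813) = -222374/613*1/813 = -222374/498369 ≈ -0.44620)
K = -443 (K = -(589 + 740)/3 = -1/3*1329 = -443)
K*(S(19) + r) = -443*(2*19 - 222374/498369) = -443*(38 - 222374/498369) = -443*18715648/498369 = -8291032064/498369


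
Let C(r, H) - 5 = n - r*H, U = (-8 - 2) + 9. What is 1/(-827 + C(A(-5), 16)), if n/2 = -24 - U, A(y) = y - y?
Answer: -1/868 ≈ -0.0011521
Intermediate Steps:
U = -1 (U = -10 + 9 = -1)
A(y) = 0
n = -46 (n = 2*(-24 - 1*(-1)) = 2*(-24 + 1) = 2*(-23) = -46)
C(r, H) = -41 - H*r (C(r, H) = 5 + (-46 - r*H) = 5 + (-46 - H*r) = -41 - H*r)
1/(-827 + C(A(-5), 16)) = 1/(-827 + (-41 - 1*16*0)) = 1/(-827 + (-41 + 0)) = 1/(-827 - 41) = 1/(-868) = -1/868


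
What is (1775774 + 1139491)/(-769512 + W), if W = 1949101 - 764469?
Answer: 583053/83024 ≈ 7.0227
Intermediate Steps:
W = 1184632
(1775774 + 1139491)/(-769512 + W) = (1775774 + 1139491)/(-769512 + 1184632) = 2915265/415120 = 2915265*(1/415120) = 583053/83024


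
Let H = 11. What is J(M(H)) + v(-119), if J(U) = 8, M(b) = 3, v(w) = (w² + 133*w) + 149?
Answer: -1509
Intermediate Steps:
v(w) = 149 + w² + 133*w
J(M(H)) + v(-119) = 8 + (149 + (-119)² + 133*(-119)) = 8 + (149 + 14161 - 15827) = 8 - 1517 = -1509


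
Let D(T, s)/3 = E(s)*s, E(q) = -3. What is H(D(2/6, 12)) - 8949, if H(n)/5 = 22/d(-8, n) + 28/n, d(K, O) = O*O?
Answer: -52198073/5832 ≈ -8950.3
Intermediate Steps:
d(K, O) = O²
D(T, s) = -9*s (D(T, s) = 3*(-3*s) = -9*s)
H(n) = 110/n² + 140/n (H(n) = 5*(22/(n²) + 28/n) = 5*(22/n² + 28/n) = 110/n² + 140/n)
H(D(2/6, 12)) - 8949 = 10*(11 + 14*(-9*12))/(-9*12)² - 8949 = 10*(11 + 14*(-108))/(-108)² - 8949 = 10*(1/11664)*(11 - 1512) - 8949 = 10*(1/11664)*(-1501) - 8949 = -7505/5832 - 8949 = -52198073/5832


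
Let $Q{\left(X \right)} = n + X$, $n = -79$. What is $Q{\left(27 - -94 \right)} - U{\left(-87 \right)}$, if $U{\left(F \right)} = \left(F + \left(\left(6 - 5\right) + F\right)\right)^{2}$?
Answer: $-29887$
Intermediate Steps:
$U{\left(F \right)} = \left(1 + 2 F\right)^{2}$ ($U{\left(F \right)} = \left(F + \left(1 + F\right)\right)^{2} = \left(1 + 2 F\right)^{2}$)
$Q{\left(X \right)} = -79 + X$
$Q{\left(27 - -94 \right)} - U{\left(-87 \right)} = \left(-79 + \left(27 - -94\right)\right) - \left(1 + 2 \left(-87\right)\right)^{2} = \left(-79 + \left(27 + 94\right)\right) - \left(1 - 174\right)^{2} = \left(-79 + 121\right) - \left(-173\right)^{2} = 42 - 29929 = -29887$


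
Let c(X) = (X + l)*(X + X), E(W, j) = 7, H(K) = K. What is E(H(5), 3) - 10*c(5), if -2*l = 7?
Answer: -143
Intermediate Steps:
l = -7/2 (l = -1/2*7 = -7/2 ≈ -3.5000)
c(X) = 2*X*(-7/2 + X) (c(X) = (X - 7/2)*(X + X) = (-7/2 + X)*(2*X) = 2*X*(-7/2 + X))
E(H(5), 3) - 10*c(5) = 7 - 50*(-7 + 2*5) = 7 - 50*(-7 + 10) = 7 - 50*3 = 7 - 10*15 = 7 - 150 = -143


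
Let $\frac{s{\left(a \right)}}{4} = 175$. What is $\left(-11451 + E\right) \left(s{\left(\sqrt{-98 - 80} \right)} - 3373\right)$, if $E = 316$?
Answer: $29763855$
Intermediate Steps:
$s{\left(a \right)} = 700$ ($s{\left(a \right)} = 4 \cdot 175 = 700$)
$\left(-11451 + E\right) \left(s{\left(\sqrt{-98 - 80} \right)} - 3373\right) = \left(-11451 + 316\right) \left(700 - 3373\right) = \left(-11135\right) \left(-2673\right) = 29763855$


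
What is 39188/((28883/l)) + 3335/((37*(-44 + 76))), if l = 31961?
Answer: 1483041723717/34197472 ≈ 43367.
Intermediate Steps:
39188/((28883/l)) + 3335/((37*(-44 + 76))) = 39188/((28883/31961)) + 3335/((37*(-44 + 76))) = 39188/((28883*(1/31961))) + 3335/((37*32)) = 39188/(28883/31961) + 3335/1184 = 39188*(31961/28883) + 3335*(1/1184) = 1252487668/28883 + 3335/1184 = 1483041723717/34197472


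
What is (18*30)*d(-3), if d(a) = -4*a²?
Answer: -19440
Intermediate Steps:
(18*30)*d(-3) = (18*30)*(-4*(-3)²) = 540*(-4*9) = 540*(-36) = -19440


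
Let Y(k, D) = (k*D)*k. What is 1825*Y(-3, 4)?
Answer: 65700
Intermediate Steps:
Y(k, D) = D*k² (Y(k, D) = (D*k)*k = D*k²)
1825*Y(-3, 4) = 1825*(4*(-3)²) = 1825*(4*9) = 1825*36 = 65700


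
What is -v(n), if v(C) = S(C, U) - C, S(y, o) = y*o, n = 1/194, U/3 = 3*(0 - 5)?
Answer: 23/97 ≈ 0.23711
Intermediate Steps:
U = -45 (U = 3*(3*(0 - 5)) = 3*(3*(-5)) = 3*(-15) = -45)
n = 1/194 ≈ 0.0051546
S(y, o) = o*y
v(C) = -46*C (v(C) = -45*C - C = -46*C)
-v(n) = -(-46)/194 = -1*(-23/97) = 23/97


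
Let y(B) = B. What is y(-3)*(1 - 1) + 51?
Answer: 51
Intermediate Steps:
y(-3)*(1 - 1) + 51 = -3*(1 - 1) + 51 = -3*0 + 51 = 0 + 51 = 51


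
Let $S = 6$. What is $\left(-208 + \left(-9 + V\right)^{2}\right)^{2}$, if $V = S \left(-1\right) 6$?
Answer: $3301489$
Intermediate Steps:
$V = -36$ ($V = 6 \left(-1\right) 6 = \left(-6\right) 6 = -36$)
$\left(-208 + \left(-9 + V\right)^{2}\right)^{2} = \left(-208 + \left(-9 - 36\right)^{2}\right)^{2} = \left(-208 + \left(-45\right)^{2}\right)^{2} = \left(-208 + 2025\right)^{2} = 1817^{2} = 3301489$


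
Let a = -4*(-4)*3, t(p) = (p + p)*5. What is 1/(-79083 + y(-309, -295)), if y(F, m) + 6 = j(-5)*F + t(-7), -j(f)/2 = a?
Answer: -1/49495 ≈ -2.0204e-5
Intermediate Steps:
t(p) = 10*p (t(p) = (2*p)*5 = 10*p)
a = 48 (a = 16*3 = 48)
j(f) = -96 (j(f) = -2*48 = -96)
y(F, m) = -76 - 96*F (y(F, m) = -6 + (-96*F + 10*(-7)) = -6 + (-96*F - 70) = -6 + (-70 - 96*F) = -76 - 96*F)
1/(-79083 + y(-309, -295)) = 1/(-79083 + (-76 - 96*(-309))) = 1/(-79083 + (-76 + 29664)) = 1/(-79083 + 29588) = 1/(-49495) = -1/49495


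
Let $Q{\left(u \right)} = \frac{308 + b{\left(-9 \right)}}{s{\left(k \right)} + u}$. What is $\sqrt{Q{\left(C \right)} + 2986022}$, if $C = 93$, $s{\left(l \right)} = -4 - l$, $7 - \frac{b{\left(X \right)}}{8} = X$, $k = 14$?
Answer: $\frac{\sqrt{671856258}}{15} \approx 1728.0$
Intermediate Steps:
$b{\left(X \right)} = 56 - 8 X$
$Q{\left(u \right)} = \frac{436}{-18 + u}$ ($Q{\left(u \right)} = \frac{308 + \left(56 - -72\right)}{\left(-4 - 14\right) + u} = \frac{308 + \left(56 + 72\right)}{\left(-4 - 14\right) + u} = \frac{308 + 128}{-18 + u} = \frac{436}{-18 + u}$)
$\sqrt{Q{\left(C \right)} + 2986022} = \sqrt{\frac{436}{-18 + 93} + 2986022} = \sqrt{\frac{436}{75} + 2986022} = \sqrt{\frac{223952086}{75}} = \frac{\sqrt{671856258}}{15}$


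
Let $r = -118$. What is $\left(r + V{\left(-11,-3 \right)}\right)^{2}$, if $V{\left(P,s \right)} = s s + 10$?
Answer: $9801$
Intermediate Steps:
$V{\left(P,s \right)} = 10 + s^{2}$ ($V{\left(P,s \right)} = s^{2} + 10 = 10 + s^{2}$)
$\left(r + V{\left(-11,-3 \right)}\right)^{2} = \left(-118 + \left(10 + \left(-3\right)^{2}\right)\right)^{2} = \left(-118 + \left(10 + 9\right)\right)^{2} = \left(-118 + 19\right)^{2} = \left(-99\right)^{2} = 9801$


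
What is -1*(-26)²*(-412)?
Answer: 278512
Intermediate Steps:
-1*(-26)²*(-412) = -1*676*(-412) = -676*(-412) = 278512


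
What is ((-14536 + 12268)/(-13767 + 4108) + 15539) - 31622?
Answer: -155343429/9659 ≈ -16083.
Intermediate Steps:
((-14536 + 12268)/(-13767 + 4108) + 15539) - 31622 = (-2268/(-9659) + 15539) - 31622 = (-2268*(-1/9659) + 15539) - 31622 = (2268/9659 + 15539) - 31622 = 150093469/9659 - 31622 = -155343429/9659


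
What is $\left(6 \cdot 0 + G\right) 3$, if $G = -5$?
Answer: $-15$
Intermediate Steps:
$\left(6 \cdot 0 + G\right) 3 = \left(6 \cdot 0 - 5\right) 3 = \left(0 - 5\right) 3 = \left(-5\right) 3 = -15$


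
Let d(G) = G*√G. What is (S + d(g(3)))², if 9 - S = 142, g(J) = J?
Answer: 17716 - 798*√3 ≈ 16334.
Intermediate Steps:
d(G) = G^(3/2)
S = -133 (S = 9 - 1*142 = 9 - 142 = -133)
(S + d(g(3)))² = (-133 + 3^(3/2))² = (-133 + 3*√3)²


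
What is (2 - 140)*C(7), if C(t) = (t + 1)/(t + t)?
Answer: -552/7 ≈ -78.857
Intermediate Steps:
C(t) = (1 + t)/(2*t) (C(t) = (1 + t)/((2*t)) = (1 + t)*(1/(2*t)) = (1 + t)/(2*t))
(2 - 140)*C(7) = (2 - 140)*((½)*(1 + 7)/7) = -69*8/7 = -138*4/7 = -552/7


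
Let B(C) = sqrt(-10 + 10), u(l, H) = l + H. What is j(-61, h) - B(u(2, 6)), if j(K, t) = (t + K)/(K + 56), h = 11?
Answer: 10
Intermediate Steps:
u(l, H) = H + l
B(C) = 0 (B(C) = sqrt(0) = 0)
j(K, t) = (K + t)/(56 + K)
j(-61, h) - B(u(2, 6)) = (-61 + 11)/(56 - 61) - 1*0 = -50/(-5) + 0 = -1/5*(-50) + 0 = 10 + 0 = 10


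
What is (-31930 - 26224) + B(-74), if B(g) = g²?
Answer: -52678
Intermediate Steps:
(-31930 - 26224) + B(-74) = (-31930 - 26224) + (-74)² = -58154 + 5476 = -52678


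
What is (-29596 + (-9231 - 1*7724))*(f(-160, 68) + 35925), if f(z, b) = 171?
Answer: -1680304896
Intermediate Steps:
(-29596 + (-9231 - 1*7724))*(f(-160, 68) + 35925) = (-29596 + (-9231 - 1*7724))*(171 + 35925) = (-29596 + (-9231 - 7724))*36096 = (-29596 - 16955)*36096 = -46551*36096 = -1680304896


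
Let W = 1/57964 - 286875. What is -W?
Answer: 16628422499/57964 ≈ 2.8688e+5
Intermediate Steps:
W = -16628422499/57964 (W = 1/57964 - 286875 = -16628422499/57964 ≈ -2.8688e+5)
-W = -1*(-16628422499/57964) = 16628422499/57964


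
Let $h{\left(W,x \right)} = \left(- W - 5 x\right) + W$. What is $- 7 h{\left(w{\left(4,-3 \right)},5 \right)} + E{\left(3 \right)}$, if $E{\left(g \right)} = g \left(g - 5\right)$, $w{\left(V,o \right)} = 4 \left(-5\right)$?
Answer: $169$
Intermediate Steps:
$w{\left(V,o \right)} = -20$
$h{\left(W,x \right)} = - 5 x$
$E{\left(g \right)} = g \left(-5 + g\right)$
$- 7 h{\left(w{\left(4,-3 \right)},5 \right)} + E{\left(3 \right)} = - 7 \left(\left(-5\right) 5\right) + 3 \left(-5 + 3\right) = \left(-7\right) \left(-25\right) + 3 \left(-2\right) = 175 - 6 = 169$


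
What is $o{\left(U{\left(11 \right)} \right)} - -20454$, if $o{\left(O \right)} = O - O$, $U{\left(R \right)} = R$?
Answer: $20454$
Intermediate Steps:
$o{\left(O \right)} = 0$
$o{\left(U{\left(11 \right)} \right)} - -20454 = 0 - -20454 = 0 + 20454 = 20454$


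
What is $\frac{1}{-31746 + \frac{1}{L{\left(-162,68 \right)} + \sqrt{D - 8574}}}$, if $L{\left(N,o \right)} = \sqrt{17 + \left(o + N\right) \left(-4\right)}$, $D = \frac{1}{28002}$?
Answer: $\frac{- 28002 \sqrt{393} - i \sqrt{6722976294294}}{78 \left(-359 + 11396814 \sqrt{393} + 407 i \sqrt{6722976294294}\right)} \approx -3.15 \cdot 10^{-5} + 1.0246 \cdot 10^{-11} i$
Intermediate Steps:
$D = \frac{1}{28002} \approx 3.5712 \cdot 10^{-5}$
$L{\left(N,o \right)} = \sqrt{17 - 4 N - 4 o}$ ($L{\left(N,o \right)} = \sqrt{17 + \left(N + o\right) \left(-4\right)} = \sqrt{17 - \left(4 N + 4 o\right)} = \sqrt{17 - 4 N - 4 o}$)
$\frac{1}{-31746 + \frac{1}{L{\left(-162,68 \right)} + \sqrt{D - 8574}}} = \frac{1}{-31746 + \frac{1}{\sqrt{17 - -648 - 272} + \sqrt{\frac{1}{28002} - 8574}}} = \frac{1}{-31746 + \frac{1}{\sqrt{17 + 648 - 272} + \sqrt{- \frac{240089147}{28002}}}} = \frac{1}{-31746 + \frac{1}{\sqrt{393} + \frac{i \sqrt{6722976294294}}{28002}}}$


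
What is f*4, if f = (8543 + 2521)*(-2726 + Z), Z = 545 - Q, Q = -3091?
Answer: 40272960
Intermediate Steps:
Z = 3636 (Z = 545 - 1*(-3091) = 545 + 3091 = 3636)
f = 10068240 (f = (8543 + 2521)*(-2726 + 3636) = 11064*910 = 10068240)
f*4 = 10068240*4 = 40272960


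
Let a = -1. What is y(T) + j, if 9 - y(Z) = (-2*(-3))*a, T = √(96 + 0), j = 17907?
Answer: 17922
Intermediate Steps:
T = 4*√6 (T = √96 = 4*√6 ≈ 9.7980)
y(Z) = 15 (y(Z) = 9 - (-2*(-3))*(-1) = 9 - 6*(-1) = 9 - 1*(-6) = 9 + 6 = 15)
y(T) + j = 15 + 17907 = 17922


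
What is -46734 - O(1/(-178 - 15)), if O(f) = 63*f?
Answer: -9019599/193 ≈ -46734.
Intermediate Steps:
-46734 - O(1/(-178 - 15)) = -46734 - 63/(-178 - 15) = -46734 - 63/(-193) = -46734 - 63*(-1)/193 = -46734 - 1*(-63/193) = -46734 + 63/193 = -9019599/193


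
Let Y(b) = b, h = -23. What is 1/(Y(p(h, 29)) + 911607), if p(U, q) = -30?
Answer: 1/911577 ≈ 1.0970e-6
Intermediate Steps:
1/(Y(p(h, 29)) + 911607) = 1/(-30 + 911607) = 1/911577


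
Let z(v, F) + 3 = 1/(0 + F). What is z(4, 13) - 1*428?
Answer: -5602/13 ≈ -430.92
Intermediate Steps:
z(v, F) = -3 + 1/F (z(v, F) = -3 + 1/(0 + F) = -3 + 1/F)
z(4, 13) - 1*428 = (-3 + 1/13) - 1*428 = (-3 + 1/13) - 428 = -38/13 - 428 = -5602/13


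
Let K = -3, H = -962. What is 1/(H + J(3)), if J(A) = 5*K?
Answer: -1/977 ≈ -0.0010235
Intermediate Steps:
J(A) = -15 (J(A) = 5*(-3) = -15)
1/(H + J(3)) = 1/(-962 - 15) = 1/(-977) = -1/977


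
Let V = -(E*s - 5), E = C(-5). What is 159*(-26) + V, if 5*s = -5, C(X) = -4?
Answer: -4133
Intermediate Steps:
E = -4
s = -1 (s = (⅕)*(-5) = -1)
V = 1 (V = -(-4*(-1) - 5) = -(4 - 5) = -1*(-1) = 1)
159*(-26) + V = 159*(-26) + 1 = -4134 + 1 = -4133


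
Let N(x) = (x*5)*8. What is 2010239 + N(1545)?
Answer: 2072039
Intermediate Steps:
N(x) = 40*x (N(x) = (5*x)*8 = 40*x)
2010239 + N(1545) = 2010239 + 40*1545 = 2010239 + 61800 = 2072039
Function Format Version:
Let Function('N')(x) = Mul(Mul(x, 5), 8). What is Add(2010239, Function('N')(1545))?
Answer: 2072039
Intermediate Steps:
Function('N')(x) = Mul(40, x) (Function('N')(x) = Mul(Mul(5, x), 8) = Mul(40, x))
Add(2010239, Function('N')(1545)) = Add(2010239, Mul(40, 1545)) = Add(2010239, 61800) = 2072039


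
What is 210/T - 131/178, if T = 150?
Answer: 591/890 ≈ 0.66405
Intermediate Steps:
210/T - 131/178 = 210/150 - 131/178 = 210*(1/150) - 131*1/178 = 7/5 - 131/178 = 591/890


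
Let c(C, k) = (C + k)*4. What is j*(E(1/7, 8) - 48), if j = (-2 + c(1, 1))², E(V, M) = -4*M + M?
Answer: -2592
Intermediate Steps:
E(V, M) = -3*M
c(C, k) = 4*C + 4*k
j = 36 (j = (-2 + (4*1 + 4*1))² = (-2 + (4 + 4))² = (-2 + 8)² = 6² = 36)
j*(E(1/7, 8) - 48) = 36*(-3*8 - 48) = 36*(-24 - 48) = 36*(-72) = -2592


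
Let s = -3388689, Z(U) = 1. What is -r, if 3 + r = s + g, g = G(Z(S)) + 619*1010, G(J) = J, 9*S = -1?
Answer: 2763501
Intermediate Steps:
S = -1/9 (S = (1/9)*(-1) = -1/9 ≈ -0.11111)
g = 625191 (g = 1 + 619*1010 = 1 + 625190 = 625191)
r = -2763501 (r = -3 + (-3388689 + 625191) = -3 - 2763498 = -2763501)
-r = -1*(-2763501) = 2763501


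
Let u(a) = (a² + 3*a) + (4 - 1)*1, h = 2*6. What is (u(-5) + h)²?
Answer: 625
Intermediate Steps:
h = 12
u(a) = 3 + a² + 3*a (u(a) = (a² + 3*a) + 3*1 = (a² + 3*a) + 3 = 3 + a² + 3*a)
(u(-5) + h)² = ((3 + (-5)² + 3*(-5)) + 12)² = ((3 + 25 - 15) + 12)² = (13 + 12)² = 25² = 625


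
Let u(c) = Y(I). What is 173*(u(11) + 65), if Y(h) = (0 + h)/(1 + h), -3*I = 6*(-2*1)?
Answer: 56917/5 ≈ 11383.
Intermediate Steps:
I = 4 (I = -2*(-2*1) = -2*(-2) = -1/3*(-12) = 4)
Y(h) = h/(1 + h)
u(c) = 4/5 (u(c) = 4/(1 + 4) = 4/5)
173*(u(11) + 65) = 173*(4/5 + 65) = 173*(329/5) = 56917/5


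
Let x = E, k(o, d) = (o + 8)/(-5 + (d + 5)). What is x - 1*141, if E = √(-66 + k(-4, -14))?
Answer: -141 + 4*I*√203/7 ≈ -141.0 + 8.1416*I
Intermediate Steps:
k(o, d) = (8 + o)/d (k(o, d) = (8 + o)/(-5 + (5 + d)) = (8 + o)/d)
E = 4*I*√203/7 (E = √(-66 + (8 - 4)/(-14)) = √(-66 - 1/14*4) = √(-66 - 2/7) = √(-464/7) = 4*I*√203/7 ≈ 8.1416*I)
x = 4*I*√203/7 ≈ 8.1416*I
x - 1*141 = 4*I*√203/7 - 1*141 = 4*I*√203/7 - 141 = -141 + 4*I*√203/7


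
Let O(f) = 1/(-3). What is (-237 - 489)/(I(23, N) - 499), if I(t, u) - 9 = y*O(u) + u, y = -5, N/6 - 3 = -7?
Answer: 2178/1537 ≈ 1.4170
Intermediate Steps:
O(f) = -⅓
N = -24 (N = 18 + 6*(-7) = 18 - 42 = -24)
I(t, u) = 32/3 + u (I(t, u) = 9 + (-5*(-⅓) + u) = 9 + (5/3 + u) = 32/3 + u)
(-237 - 489)/(I(23, N) - 499) = (-237 - 489)/((32/3 - 24) - 499) = -726/(-40/3 - 499) = -726/(-1537/3) = -726*(-3/1537) = 2178/1537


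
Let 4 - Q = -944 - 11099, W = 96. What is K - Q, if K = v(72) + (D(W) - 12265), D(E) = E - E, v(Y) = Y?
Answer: -24240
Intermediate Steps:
D(E) = 0
Q = 12047 (Q = 4 - (-944 - 11099) = 4 - 1*(-12043) = 4 + 12043 = 12047)
K = -12193 (K = 72 + (0 - 12265) = 72 - 12265 = -12193)
K - Q = -12193 - 1*12047 = -12193 - 12047 = -24240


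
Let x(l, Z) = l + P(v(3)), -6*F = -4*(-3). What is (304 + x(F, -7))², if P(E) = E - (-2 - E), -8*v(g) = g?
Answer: 1471369/16 ≈ 91961.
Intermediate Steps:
v(g) = -g/8
P(E) = 2 + 2*E (P(E) = E + (2 + E) = 2 + 2*E)
F = -2 (F = -(-2)*(-3)/3 = -⅙*12 = -2)
x(l, Z) = 5/4 + l (x(l, Z) = l + (2 + 2*(-⅛*3)) = l + (2 + 2*(-3/8)) = l + (2 - ¾) = l + 5/4 = 5/4 + l)
(304 + x(F, -7))² = (304 + (5/4 - 2))² = (304 - ¾)² = (1213/4)² = 1471369/16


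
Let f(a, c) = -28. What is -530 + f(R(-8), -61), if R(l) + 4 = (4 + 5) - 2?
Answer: -558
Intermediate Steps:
R(l) = 3 (R(l) = -4 + ((4 + 5) - 2) = -4 + (9 - 2) = -4 + 7 = 3)
-530 + f(R(-8), -61) = -530 - 28 = -558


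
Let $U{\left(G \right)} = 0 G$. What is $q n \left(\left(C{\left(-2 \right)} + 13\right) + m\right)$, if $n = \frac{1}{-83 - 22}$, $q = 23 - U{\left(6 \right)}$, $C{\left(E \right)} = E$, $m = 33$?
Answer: $- \frac{1012}{105} \approx -9.6381$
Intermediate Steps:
$U{\left(G \right)} = 0$
$q = 23$ ($q = 23 - 0 = 23 + 0 = 23$)
$n = - \frac{1}{105}$ ($n = \frac{1}{-105} = - \frac{1}{105} \approx -0.0095238$)
$q n \left(\left(C{\left(-2 \right)} + 13\right) + m\right) = 23 \left(- \frac{1}{105}\right) \left(\left(-2 + 13\right) + 33\right) = - \frac{23 \left(11 + 33\right)}{105} = \left(- \frac{23}{105}\right) 44 = - \frac{1012}{105}$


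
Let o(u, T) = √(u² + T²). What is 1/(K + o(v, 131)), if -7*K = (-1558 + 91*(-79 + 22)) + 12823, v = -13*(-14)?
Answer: -42546/34478119 - 49*√50285/34478119 ≈ -0.0015527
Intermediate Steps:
v = 182
K = -6078/7 (K = -((-1558 + 91*(-79 + 22)) + 12823)/7 = -((-1558 + 91*(-57)) + 12823)/7 = -((-1558 - 5187) + 12823)/7 = -(-6745 + 12823)/7 = -⅐*6078 = -6078/7 ≈ -868.29)
o(u, T) = √(T² + u²)
1/(K + o(v, 131)) = 1/(-6078/7 + √(131² + 182²)) = 1/(-6078/7 + √(17161 + 33124)) = 1/(-6078/7 + √50285)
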